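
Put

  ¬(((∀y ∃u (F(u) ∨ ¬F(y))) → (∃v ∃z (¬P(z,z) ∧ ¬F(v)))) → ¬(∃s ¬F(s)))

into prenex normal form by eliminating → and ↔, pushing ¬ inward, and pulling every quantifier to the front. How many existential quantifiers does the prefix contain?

Rewrite implications/biconditionals: A → B as ¬A ∨ B.
  ¬(¬(¬(∀y ∃u (F(u) ∨ ¬F(y))) ∨ (∃v ∃z (¬P(z,z) ∧ ¬F(v)))) ∨ ¬(∃s ¬F(s)))
Move each ¬ inward, flipping quantifiers it crosses:
  ((∃y ∀u (¬F(u) ∧ F(y))) ∨ (∃v ∃z (¬P(z,z) ∧ ¬F(v)))) ∧ (∃s ¬F(s))
All bound variables are already distinct, so no renaming is needed.
Finally move all quantifiers to the prefix:
  ∃y ∀u ∃v ∃z ∃s ((¬F(u) ∧ F(y) ∨ ¬P(z,z) ∧ ¬F(v)) ∧ ¬F(s))
The prefix is ∃y ∀u ∃v ∃z ∃s: 1 universal, 4 existential.

4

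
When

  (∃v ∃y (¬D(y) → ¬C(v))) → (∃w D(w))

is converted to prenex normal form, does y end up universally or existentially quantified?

universal

Rewrite implications/biconditionals: A → B as ¬A ∨ B.
  ¬(∃v ∃y (¬¬D(y) ∨ ¬C(v))) ∨ (∃w D(w))
Push ¬ through the quantifiers and connectives to reach negation normal form:
  (∀v ∀y (¬D(y) ∧ C(v))) ∨ (∃w D(w))
All bound variables are already distinct, so no renaming is needed.
Pull the quantifiers to the front (each side's bound variable is not free in the other side):
  ∀v ∀y ∃w (¬D(y) ∧ C(v) ∨ D(w))
The quantifier ∃y sits under an odd number of negations (counting the antecedent side of each →), so it flips to ∀y.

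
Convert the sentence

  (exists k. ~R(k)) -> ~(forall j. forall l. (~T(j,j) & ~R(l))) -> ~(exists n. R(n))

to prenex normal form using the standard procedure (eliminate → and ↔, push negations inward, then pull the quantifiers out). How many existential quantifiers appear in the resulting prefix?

0

Rewrite implications/biconditionals: A → B as ¬A ∨ B.
  ~(exists k. ~R(k)) | ~~(forall j. forall l. (~T(j,j) & ~R(l))) | ~(exists n. R(n))
Move each ¬ inward, flipping quantifiers it crosses:
  (forall k. R(k)) | (forall j. forall l. (~T(j,j) & ~R(l))) | (forall n. ~R(n))
Finally move all quantifiers to the prefix:
  forall k. forall j. forall l. forall n. (R(k) | ~T(j,j) & ~R(l) | ~R(n))
The prefix is forall k forall j forall l forall n: 4 universal, 0 existential.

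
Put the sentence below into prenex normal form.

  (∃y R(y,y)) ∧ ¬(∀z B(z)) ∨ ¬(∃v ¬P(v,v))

∃y ∃z ∀v (R(y,y) ∧ ¬B(z) ∨ P(v,v))

Drive negations inward (¬∀x A ≡ ∃x ¬A, ¬∃x A ≡ ∀x ¬A, De Morgan for ∧/∨):
  (∃y R(y,y)) ∧ (∃z ¬B(z)) ∨ (∀v P(v,v))
Finally move all quantifiers to the prefix:
  ∃y ∃z ∀v (R(y,y) ∧ ¬B(z) ∨ P(v,v))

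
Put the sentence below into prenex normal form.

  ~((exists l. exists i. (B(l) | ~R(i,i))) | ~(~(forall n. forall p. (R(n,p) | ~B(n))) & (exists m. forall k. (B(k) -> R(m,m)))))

Eliminate → and ↔ using ¬ and ∨.
  ~((exists l. exists i. (B(l) | ~R(i,i))) | ~(~(forall n. forall p. (R(n,p) | ~B(n))) & (exists m. forall k. (~B(k) | R(m,m)))))
Drive negations inward (¬∀x A ≡ ∃x ¬A, ¬∃x A ≡ ∀x ¬A, De Morgan for ∧/∨):
  (forall l. forall i. (~B(l) & R(i,i))) & (exists n. exists p. (~R(n,p) & B(n))) & (exists m. forall k. (~B(k) | R(m,m)))
All bound variables are already distinct, so no renaming is needed.
Pull the quantifiers to the front (each side's bound variable is not free in the other side):
  forall l. forall i. exists n. exists p. exists m. forall k. (~B(l) & R(i,i) & ~R(n,p) & B(n) & (~B(k) | R(m,m)))

forall l. forall i. exists n. exists p. exists m. forall k. (~B(l) & R(i,i) & ~R(n,p) & B(n) & (~B(k) | R(m,m)))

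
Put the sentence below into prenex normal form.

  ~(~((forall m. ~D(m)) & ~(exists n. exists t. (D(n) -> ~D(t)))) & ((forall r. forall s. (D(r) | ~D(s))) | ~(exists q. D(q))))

forall m. forall n. forall t. exists r. exists s. exists q. (~D(m) & D(n) & D(t) | ~D(r) & D(s) & D(q))

First replace A → B with ¬A ∨ B.
  ~(~((forall m. ~D(m)) & ~(exists n. exists t. (~D(n) | ~D(t)))) & ((forall r. forall s. (D(r) | ~D(s))) | ~(exists q. D(q))))
Move each ¬ inward, flipping quantifiers it crosses:
  (forall m. ~D(m)) & (forall n. forall t. (D(n) & D(t))) | (exists r. exists s. (~D(r) & D(s))) & (exists q. D(q))
Extract every quantifier outward, since the variables are now distinct and don't occur free across branches:
  forall m. forall n. forall t. exists r. exists s. exists q. (~D(m) & D(n) & D(t) | ~D(r) & D(s) & D(q))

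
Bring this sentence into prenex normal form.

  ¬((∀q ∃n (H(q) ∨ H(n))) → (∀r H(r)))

∀q ∃n ∃r ((H(q) ∨ H(n)) ∧ ¬H(r))

Eliminate → and ↔ using ¬ and ∨.
  ¬(¬(∀q ∃n (H(q) ∨ H(n))) ∨ (∀r H(r)))
Push ¬ through the quantifiers and connectives to reach negation normal form:
  (∀q ∃n (H(q) ∨ H(n))) ∧ (∃r ¬H(r))
All bound variables are already distinct, so no renaming is needed.
Pull the quantifiers to the front (each side's bound variable is not free in the other side):
  ∀q ∃n ∃r ((H(q) ∨ H(n)) ∧ ¬H(r))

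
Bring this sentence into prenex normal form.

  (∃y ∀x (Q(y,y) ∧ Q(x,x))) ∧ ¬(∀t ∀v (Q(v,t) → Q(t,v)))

∃y ∀x ∃t ∃v (Q(y,y) ∧ Q(x,x) ∧ Q(v,t) ∧ ¬Q(t,v))

Eliminate → and ↔ using ¬ and ∨.
  (∃y ∀x (Q(y,y) ∧ Q(x,x))) ∧ ¬(∀t ∀v (¬Q(v,t) ∨ Q(t,v)))
Move each ¬ inward, flipping quantifiers it crosses:
  (∃y ∀x (Q(y,y) ∧ Q(x,x))) ∧ (∃t ∃v (Q(v,t) ∧ ¬Q(t,v)))
All bound variables are already distinct, so no renaming is needed.
Pull the quantifiers to the front (each side's bound variable is not free in the other side):
  ∃y ∀x ∃t ∃v (Q(y,y) ∧ Q(x,x) ∧ Q(v,t) ∧ ¬Q(t,v))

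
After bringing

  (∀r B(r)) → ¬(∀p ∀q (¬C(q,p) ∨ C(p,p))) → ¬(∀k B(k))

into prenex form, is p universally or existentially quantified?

universal

Eliminate → and ↔ using ¬ and ∨.
  ¬(∀r B(r)) ∨ ¬¬(∀p ∀q (¬C(q,p) ∨ C(p,p))) ∨ ¬(∀k B(k))
Drive negations inward (¬∀x A ≡ ∃x ¬A, ¬∃x A ≡ ∀x ¬A, De Morgan for ∧/∨):
  (∃r ¬B(r)) ∨ (∀p ∀q (¬C(q,p) ∨ C(p,p))) ∨ (∃k ¬B(k))
Pull the quantifiers to the front (each side's bound variable is not free in the other side):
  ∃r ∀p ∀q ∃k (¬B(r) ∨ ¬C(q,p) ∨ C(p,p) ∨ ¬B(k))
The quantifier ∀p sits under an even number of negations (counting the antecedent side of each →), so it remains universal.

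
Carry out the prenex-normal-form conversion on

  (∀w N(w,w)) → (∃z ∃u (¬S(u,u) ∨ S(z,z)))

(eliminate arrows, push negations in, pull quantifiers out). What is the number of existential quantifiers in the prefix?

First replace A → B with ¬A ∨ B.
  ¬(∀w N(w,w)) ∨ (∃z ∃u (¬S(u,u) ∨ S(z,z)))
Drive negations inward (¬∀x A ≡ ∃x ¬A, ¬∃x A ≡ ∀x ¬A, De Morgan for ∧/∨):
  (∃w ¬N(w,w)) ∨ (∃z ∃u (¬S(u,u) ∨ S(z,z)))
Extract every quantifier outward, since the variables are now distinct and don't occur free across branches:
  ∃w ∃z ∃u (¬N(w,w) ∨ ¬S(u,u) ∨ S(z,z))
The prefix is ∃w ∃z ∃u: 0 universal, 3 existential.

3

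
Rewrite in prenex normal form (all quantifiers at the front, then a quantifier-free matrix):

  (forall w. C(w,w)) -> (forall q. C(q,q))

exists w. forall q. (~C(w,w) | C(q,q))

Rewrite implications/biconditionals: A → B as ¬A ∨ B.
  ~(forall w. C(w,w)) | (forall q. C(q,q))
Move each ¬ inward, flipping quantifiers it crosses:
  (exists w. ~C(w,w)) | (forall q. C(q,q))
All bound variables are already distinct, so no renaming is needed.
Finally move all quantifiers to the prefix:
  exists w. forall q. (~C(w,w) | C(q,q))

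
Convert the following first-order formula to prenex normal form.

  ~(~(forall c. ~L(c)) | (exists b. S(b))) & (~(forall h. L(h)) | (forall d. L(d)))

Drive negations inward (¬∀x A ≡ ∃x ¬A, ¬∃x A ≡ ∀x ¬A, De Morgan for ∧/∨):
  (forall c. ~L(c)) & (forall b. ~S(b)) & ((exists h. ~L(h)) | (forall d. L(d)))
All bound variables are already distinct, so no renaming is needed.
Extract every quantifier outward, since the variables are now distinct and don't occur free across branches:
  forall c. forall b. exists h. forall d. (~L(c) & ~S(b) & (~L(h) | L(d)))

forall c. forall b. exists h. forall d. (~L(c) & ~S(b) & (~L(h) | L(d)))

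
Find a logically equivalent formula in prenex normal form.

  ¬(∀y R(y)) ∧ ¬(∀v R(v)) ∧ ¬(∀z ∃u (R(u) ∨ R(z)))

Move each ¬ inward, flipping quantifiers it crosses:
  (∃y ¬R(y)) ∧ (∃v ¬R(v)) ∧ (∃z ∀u (¬R(u) ∧ ¬R(z)))
All bound variables are already distinct, so no renaming is needed.
Pull the quantifiers to the front (each side's bound variable is not free in the other side):
  ∃y ∃v ∃z ∀u (¬R(y) ∧ ¬R(v) ∧ ¬R(u) ∧ ¬R(z))

∃y ∃v ∃z ∀u (¬R(y) ∧ ¬R(v) ∧ ¬R(u) ∧ ¬R(z))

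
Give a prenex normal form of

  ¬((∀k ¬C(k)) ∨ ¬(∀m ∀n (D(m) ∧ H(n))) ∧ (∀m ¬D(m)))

Move each ¬ inward, flipping quantifiers it crosses:
  (∃k C(k)) ∧ ((∀m ∀n (D(m) ∧ H(n))) ∨ (∃m D(m)))
Standardize variables apart so no two quantifiers bind the same name: m↦x1.
  (∃k C(k)) ∧ ((∀m ∀n (D(m) ∧ H(n))) ∨ (∃x1 D(x1)))
Pull the quantifiers to the front (each side's bound variable is not free in the other side):
  ∃k ∀m ∀n ∃x1 (C(k) ∧ (D(m) ∧ H(n) ∨ D(x1)))

∃k ∀m ∀n ∃x1 (C(k) ∧ (D(m) ∧ H(n) ∨ D(x1)))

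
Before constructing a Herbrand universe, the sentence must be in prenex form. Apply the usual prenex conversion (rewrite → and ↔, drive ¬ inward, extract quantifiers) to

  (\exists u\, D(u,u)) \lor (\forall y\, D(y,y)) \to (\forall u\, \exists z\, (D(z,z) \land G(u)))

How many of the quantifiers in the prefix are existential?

Rewrite implications/biconditionals: A → B as ¬A ∨ B.
  \neg ((\exists u\, D(u,u)) \lor (\forall y\, D(y,y))) \lor (\forall u\, \exists z\, (D(z,z) \land G(u)))
Drive negations inward (¬∀x A ≡ ∃x ¬A, ¬∃x A ≡ ∀x ¬A, De Morgan for ∧/∨):
  (\forall u\, \neg D(u,u)) \land (\exists y\, \neg D(y,y)) \lor (\forall u\, \exists z\, (D(z,z) \land G(u)))
Give each quantifier a distinct variable: u↦x1.
  (\forall u\, \neg D(u,u)) \land (\exists y\, \neg D(y,y)) \lor (\forall x1\, \exists z\, (D(z,z) \land G(x1)))
Finally move all quantifiers to the prefix:
  \forall u\, \exists y\, \forall x1\, \exists z\, (\neg D(u,u) \land \neg D(y,y) \lor D(z,z) \land G(x1))
The prefix is \forall u \exists y \forall x1 \exists z: 2 universal, 2 existential.

2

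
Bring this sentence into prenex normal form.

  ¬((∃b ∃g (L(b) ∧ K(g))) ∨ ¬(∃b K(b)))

∀b ∀g ∃a ((¬L(b) ∨ ¬K(g)) ∧ K(a))

Push ¬ through the quantifiers and connectives to reach negation normal form:
  (∀b ∀g (¬L(b) ∨ ¬K(g))) ∧ (∃b K(b))
Give each quantifier a distinct variable: b↦a.
  (∀b ∀g (¬L(b) ∨ ¬K(g))) ∧ (∃a K(a))
Pull the quantifiers to the front (each side's bound variable is not free in the other side):
  ∀b ∀g ∃a ((¬L(b) ∨ ¬K(g)) ∧ K(a))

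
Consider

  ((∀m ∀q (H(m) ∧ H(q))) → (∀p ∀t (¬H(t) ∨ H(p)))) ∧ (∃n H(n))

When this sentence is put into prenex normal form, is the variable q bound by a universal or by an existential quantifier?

First replace A → B with ¬A ∨ B.
  (¬(∀m ∀q (H(m) ∧ H(q))) ∨ (∀p ∀t (¬H(t) ∨ H(p)))) ∧ (∃n H(n))
Push ¬ through the quantifiers and connectives to reach negation normal form:
  ((∃m ∃q (¬H(m) ∨ ¬H(q))) ∨ (∀p ∀t (¬H(t) ∨ H(p)))) ∧ (∃n H(n))
All bound variables are already distinct, so no renaming is needed.
Pull the quantifiers to the front (each side's bound variable is not free in the other side):
  ∃m ∃q ∀p ∀t ∃n ((¬H(m) ∨ ¬H(q) ∨ ¬H(t) ∨ H(p)) ∧ H(n))
The quantifier ∀q sits under an odd number of negations (counting the antecedent side of each →), so it flips to ∃q.

existential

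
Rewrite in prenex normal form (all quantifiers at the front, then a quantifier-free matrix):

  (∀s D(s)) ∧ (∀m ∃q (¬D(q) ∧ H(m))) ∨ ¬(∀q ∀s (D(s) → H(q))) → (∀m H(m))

Eliminate → and ↔ using ¬ and ∨.
  ¬((∀s D(s)) ∧ (∀m ∃q (¬D(q) ∧ H(m))) ∨ ¬(∀q ∀s (¬D(s) ∨ H(q)))) ∨ (∀m H(m))
Push ¬ through the quantifiers and connectives to reach negation normal form:
  ((∃s ¬D(s)) ∨ (∃m ∀q (D(q) ∨ ¬H(m)))) ∧ (∀q ∀s (¬D(s) ∨ H(q))) ∨ (∀m H(m))
Standardize variables apart so no two quantifiers bind the same name: q↦t, s↦u1, m↦v.
  ((∃s ¬D(s)) ∨ (∃m ∀q (D(q) ∨ ¬H(m)))) ∧ (∀t ∀u1 (¬D(u1) ∨ H(t))) ∨ (∀v H(v))
Extract every quantifier outward, since the variables are now distinct and don't occur free across branches:
  ∃s ∃m ∀q ∀t ∀u1 ∀v ((¬D(s) ∨ D(q) ∨ ¬H(m)) ∧ (¬D(u1) ∨ H(t)) ∨ H(v))

∃s ∃m ∀q ∀t ∀u1 ∀v ((¬D(s) ∨ D(q) ∨ ¬H(m)) ∧ (¬D(u1) ∨ H(t)) ∨ H(v))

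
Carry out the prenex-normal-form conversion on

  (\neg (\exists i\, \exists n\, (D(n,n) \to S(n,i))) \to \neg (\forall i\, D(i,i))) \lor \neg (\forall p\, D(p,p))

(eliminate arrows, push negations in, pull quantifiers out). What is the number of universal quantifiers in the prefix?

0

Rewrite implications/biconditionals: A → B as ¬A ∨ B.
  \neg \neg (\exists i\, \exists n\, (\neg D(n,n) \lor S(n,i))) \lor \neg (\forall i\, D(i,i)) \lor \neg (\forall p\, D(p,p))
Move each ¬ inward, flipping quantifiers it crosses:
  (\exists i\, \exists n\, (\neg D(n,n) \lor S(n,i))) \lor (\exists i\, \neg D(i,i)) \lor (\exists p\, \neg D(p,p))
Rename bound variables to avoid capture: i↦s.
  (\exists i\, \exists n\, (\neg D(n,n) \lor S(n,i))) \lor (\exists s\, \neg D(s,s)) \lor (\exists p\, \neg D(p,p))
Finally move all quantifiers to the prefix:
  \exists i\, \exists n\, \exists s\, \exists p\, (\neg D(n,n) \lor S(n,i) \lor \neg D(s,s) \lor \neg D(p,p))
The prefix is \exists i \exists n \exists s \exists p: 0 universal, 4 existential.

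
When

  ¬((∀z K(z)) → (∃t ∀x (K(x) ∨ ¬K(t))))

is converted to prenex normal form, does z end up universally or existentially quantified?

universal

Eliminate → and ↔ using ¬ and ∨.
  ¬(¬(∀z K(z)) ∨ (∃t ∀x (K(x) ∨ ¬K(t))))
Drive negations inward (¬∀x A ≡ ∃x ¬A, ¬∃x A ≡ ∀x ¬A, De Morgan for ∧/∨):
  (∀z K(z)) ∧ (∀t ∃x (¬K(x) ∧ K(t)))
Finally move all quantifiers to the prefix:
  ∀z ∀t ∃x (K(z) ∧ ¬K(x) ∧ K(t))
The quantifier ∀z sits under an even number of negations (counting the antecedent side of each →), so it remains universal.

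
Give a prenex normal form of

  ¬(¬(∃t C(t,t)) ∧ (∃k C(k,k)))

Drive negations inward (¬∀x A ≡ ∃x ¬A, ¬∃x A ≡ ∀x ¬A, De Morgan for ∧/∨):
  (∃t C(t,t)) ∨ (∀k ¬C(k,k))
Extract every quantifier outward, since the variables are now distinct and don't occur free across branches:
  ∃t ∀k (C(t,t) ∨ ¬C(k,k))

∃t ∀k (C(t,t) ∨ ¬C(k,k))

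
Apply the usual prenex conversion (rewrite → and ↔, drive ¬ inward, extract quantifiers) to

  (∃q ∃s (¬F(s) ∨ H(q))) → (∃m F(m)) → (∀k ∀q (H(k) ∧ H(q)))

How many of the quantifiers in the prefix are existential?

0

Eliminate → and ↔ using ¬ and ∨.
  ¬(∃q ∃s (¬F(s) ∨ H(q))) ∨ ¬(∃m F(m)) ∨ (∀k ∀q (H(k) ∧ H(q)))
Push ¬ through the quantifiers and connectives to reach negation normal form:
  (∀q ∀s (F(s) ∧ ¬H(q))) ∨ (∀m ¬F(m)) ∨ (∀k ∀q (H(k) ∧ H(q)))
Rename bound variables to avoid capture: q↦v1.
  (∀q ∀s (F(s) ∧ ¬H(q))) ∨ (∀m ¬F(m)) ∨ (∀k ∀v1 (H(k) ∧ H(v1)))
Pull the quantifiers to the front (each side's bound variable is not free in the other side):
  ∀q ∀s ∀m ∀k ∀v1 (F(s) ∧ ¬H(q) ∨ ¬F(m) ∨ H(k) ∧ H(v1))
The prefix is ∀q ∀s ∀m ∀k ∀v1: 5 universal, 0 existential.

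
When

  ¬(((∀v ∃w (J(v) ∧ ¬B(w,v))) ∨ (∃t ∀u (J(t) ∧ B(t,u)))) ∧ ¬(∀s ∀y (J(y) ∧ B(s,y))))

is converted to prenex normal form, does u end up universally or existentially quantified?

existential

Move each ¬ inward, flipping quantifiers it crosses:
  (∃v ∀w (¬J(v) ∨ B(w,v))) ∧ (∀t ∃u (¬J(t) ∨ ¬B(t,u))) ∨ (∀s ∀y (J(y) ∧ B(s,y)))
All bound variables are already distinct, so no renaming is needed.
Pull the quantifiers to the front (each side's bound variable is not free in the other side):
  ∃v ∀w ∀t ∃u ∀s ∀y ((¬J(v) ∨ B(w,v)) ∧ (¬J(t) ∨ ¬B(t,u)) ∨ J(y) ∧ B(s,y))
The quantifier ∀u sits under an odd number of negations, so it flips to ∃u.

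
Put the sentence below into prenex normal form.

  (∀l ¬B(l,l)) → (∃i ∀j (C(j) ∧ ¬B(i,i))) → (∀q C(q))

Rewrite implications/biconditionals: A → B as ¬A ∨ B.
  ¬(∀l ¬B(l,l)) ∨ ¬(∃i ∀j (C(j) ∧ ¬B(i,i))) ∨ (∀q C(q))
Move each ¬ inward, flipping quantifiers it crosses:
  (∃l B(l,l)) ∨ (∀i ∃j (¬C(j) ∨ B(i,i))) ∨ (∀q C(q))
All bound variables are already distinct, so no renaming is needed.
Extract every quantifier outward, since the variables are now distinct and don't occur free across branches:
  ∃l ∀i ∃j ∀q (B(l,l) ∨ ¬C(j) ∨ B(i,i) ∨ C(q))

∃l ∀i ∃j ∀q (B(l,l) ∨ ¬C(j) ∨ B(i,i) ∨ C(q))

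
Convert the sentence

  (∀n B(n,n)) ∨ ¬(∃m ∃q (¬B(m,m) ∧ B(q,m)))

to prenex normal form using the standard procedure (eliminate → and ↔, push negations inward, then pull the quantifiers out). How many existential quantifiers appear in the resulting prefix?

Drive negations inward (¬∀x A ≡ ∃x ¬A, ¬∃x A ≡ ∀x ¬A, De Morgan for ∧/∨):
  (∀n B(n,n)) ∨ (∀m ∀q (B(m,m) ∨ ¬B(q,m)))
All bound variables are already distinct, so no renaming is needed.
Pull the quantifiers to the front (each side's bound variable is not free in the other side):
  ∀n ∀m ∀q (B(n,n) ∨ B(m,m) ∨ ¬B(q,m))
The prefix is ∀n ∀m ∀q: 3 universal, 0 existential.

0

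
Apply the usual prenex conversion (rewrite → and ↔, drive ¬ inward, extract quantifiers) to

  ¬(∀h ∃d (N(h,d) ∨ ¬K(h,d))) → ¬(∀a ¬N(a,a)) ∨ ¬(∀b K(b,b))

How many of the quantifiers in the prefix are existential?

Eliminate → and ↔ using ¬ and ∨.
  ¬¬(∀h ∃d (N(h,d) ∨ ¬K(h,d))) ∨ ¬(∀a ¬N(a,a)) ∨ ¬(∀b K(b,b))
Drive negations inward (¬∀x A ≡ ∃x ¬A, ¬∃x A ≡ ∀x ¬A, De Morgan for ∧/∨):
  (∀h ∃d (N(h,d) ∨ ¬K(h,d))) ∨ (∃a N(a,a)) ∨ (∃b ¬K(b,b))
All bound variables are already distinct, so no renaming is needed.
Finally move all quantifiers to the prefix:
  ∀h ∃d ∃a ∃b (N(h,d) ∨ ¬K(h,d) ∨ N(a,a) ∨ ¬K(b,b))
The prefix is ∀h ∃d ∃a ∃b: 1 universal, 3 existential.

3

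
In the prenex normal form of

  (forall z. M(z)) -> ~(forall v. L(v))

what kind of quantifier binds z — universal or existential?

Rewrite implications/biconditionals: A → B as ¬A ∨ B.
  ~(forall z. M(z)) | ~(forall v. L(v))
Push ¬ through the quantifiers and connectives to reach negation normal form:
  (exists z. ~M(z)) | (exists v. ~L(v))
All bound variables are already distinct, so no renaming is needed.
Extract every quantifier outward, since the variables are now distinct and don't occur free across branches:
  exists z. exists v. (~M(z) | ~L(v))
The quantifier forall z sits under an odd number of negations (counting the antecedent side of each →), so it flips to exists z.

existential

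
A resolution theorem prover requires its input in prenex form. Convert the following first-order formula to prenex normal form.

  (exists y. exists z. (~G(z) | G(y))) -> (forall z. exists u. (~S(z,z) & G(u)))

First replace A → B with ¬A ∨ B.
  ~(exists y. exists z. (~G(z) | G(y))) | (forall z. exists u. (~S(z,z) & G(u)))
Push ¬ through the quantifiers and connectives to reach negation normal form:
  (forall y. forall z. (G(z) & ~G(y))) | (forall z. exists u. (~S(z,z) & G(u)))
Standardize variables apart so no two quantifiers bind the same name: z↦r.
  (forall y. forall z. (G(z) & ~G(y))) | (forall r. exists u. (~S(r,r) & G(u)))
Extract every quantifier outward, since the variables are now distinct and don't occur free across branches:
  forall y. forall z. forall r. exists u. (G(z) & ~G(y) | ~S(r,r) & G(u))

forall y. forall z. forall r. exists u. (G(z) & ~G(y) | ~S(r,r) & G(u))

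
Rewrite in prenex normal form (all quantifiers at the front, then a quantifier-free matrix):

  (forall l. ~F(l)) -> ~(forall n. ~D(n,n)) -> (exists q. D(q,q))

exists l. forall n. exists q. (F(l) | ~D(n,n) | D(q,q))

First replace A → B with ¬A ∨ B.
  ~(forall l. ~F(l)) | ~~(forall n. ~D(n,n)) | (exists q. D(q,q))
Move each ¬ inward, flipping quantifiers it crosses:
  (exists l. F(l)) | (forall n. ~D(n,n)) | (exists q. D(q,q))
All bound variables are already distinct, so no renaming is needed.
Extract every quantifier outward, since the variables are now distinct and don't occur free across branches:
  exists l. forall n. exists q. (F(l) | ~D(n,n) | D(q,q))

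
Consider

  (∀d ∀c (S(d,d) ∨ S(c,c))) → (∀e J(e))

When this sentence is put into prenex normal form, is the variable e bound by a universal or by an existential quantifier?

Eliminate → and ↔ using ¬ and ∨.
  ¬(∀d ∀c (S(d,d) ∨ S(c,c))) ∨ (∀e J(e))
Drive negations inward (¬∀x A ≡ ∃x ¬A, ¬∃x A ≡ ∀x ¬A, De Morgan for ∧/∨):
  (∃d ∃c (¬S(d,d) ∧ ¬S(c,c))) ∨ (∀e J(e))
Extract every quantifier outward, since the variables are now distinct and don't occur free across branches:
  ∃d ∃c ∀e (¬S(d,d) ∧ ¬S(c,c) ∨ J(e))
The quantifier ∀e sits under an even number of negations (counting the antecedent side of each →), so it remains universal.

universal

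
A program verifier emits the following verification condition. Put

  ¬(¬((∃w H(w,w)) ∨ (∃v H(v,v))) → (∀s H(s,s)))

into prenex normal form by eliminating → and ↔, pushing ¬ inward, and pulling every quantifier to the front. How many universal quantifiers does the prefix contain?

2

Rewrite implications/biconditionals: A → B as ¬A ∨ B.
  ¬(¬¬((∃w H(w,w)) ∨ (∃v H(v,v))) ∨ (∀s H(s,s)))
Move each ¬ inward, flipping quantifiers it crosses:
  (∀w ¬H(w,w)) ∧ (∀v ¬H(v,v)) ∧ (∃s ¬H(s,s))
All bound variables are already distinct, so no renaming is needed.
Pull the quantifiers to the front (each side's bound variable is not free in the other side):
  ∀w ∀v ∃s (¬H(w,w) ∧ ¬H(v,v) ∧ ¬H(s,s))
The prefix is ∀w ∀v ∃s: 2 universal, 1 existential.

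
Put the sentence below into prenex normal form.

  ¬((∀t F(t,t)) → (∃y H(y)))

∀t ∀y (F(t,t) ∧ ¬H(y))

First replace A → B with ¬A ∨ B.
  ¬(¬(∀t F(t,t)) ∨ (∃y H(y)))
Push ¬ through the quantifiers and connectives to reach negation normal form:
  (∀t F(t,t)) ∧ (∀y ¬H(y))
All bound variables are already distinct, so no renaming is needed.
Extract every quantifier outward, since the variables are now distinct and don't occur free across branches:
  ∀t ∀y (F(t,t) ∧ ¬H(y))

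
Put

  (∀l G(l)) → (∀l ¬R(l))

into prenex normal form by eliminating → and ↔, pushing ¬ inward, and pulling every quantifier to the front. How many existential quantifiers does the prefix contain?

Eliminate → and ↔ using ¬ and ∨.
  ¬(∀l G(l)) ∨ (∀l ¬R(l))
Drive negations inward (¬∀x A ≡ ∃x ¬A, ¬∃x A ≡ ∀x ¬A, De Morgan for ∧/∨):
  (∃l ¬G(l)) ∨ (∀l ¬R(l))
Give each quantifier a distinct variable: l↦s.
  (∃l ¬G(l)) ∨ (∀s ¬R(s))
Extract every quantifier outward, since the variables are now distinct and don't occur free across branches:
  ∃l ∀s (¬G(l) ∨ ¬R(s))
The prefix is ∃l ∀s: 1 universal, 1 existential.

1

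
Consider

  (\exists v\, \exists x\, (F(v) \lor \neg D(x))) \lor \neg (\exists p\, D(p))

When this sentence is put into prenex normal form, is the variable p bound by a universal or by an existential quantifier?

Move each ¬ inward, flipping quantifiers it crosses:
  (\exists v\, \exists x\, (F(v) \lor \neg D(x))) \lor (\forall p\, \neg D(p))
All bound variables are already distinct, so no renaming is needed.
Finally move all quantifiers to the prefix:
  \exists v\, \exists x\, \forall p\, (F(v) \lor \neg D(x) \lor \neg D(p))
The quantifier \exists p sits under an odd number of negations, so it flips to \forall p.

universal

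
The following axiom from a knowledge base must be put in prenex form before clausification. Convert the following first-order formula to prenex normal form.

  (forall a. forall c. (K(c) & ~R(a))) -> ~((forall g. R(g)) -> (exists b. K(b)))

exists a. exists c. forall g. forall b. (~K(c) | R(a) | R(g) & ~K(b))

First replace A → B with ¬A ∨ B.
  ~(forall a. forall c. (K(c) & ~R(a))) | ~(~(forall g. R(g)) | (exists b. K(b)))
Move each ¬ inward, flipping quantifiers it crosses:
  (exists a. exists c. (~K(c) | R(a))) | (forall g. R(g)) & (forall b. ~K(b))
Finally move all quantifiers to the prefix:
  exists a. exists c. forall g. forall b. (~K(c) | R(a) | R(g) & ~K(b))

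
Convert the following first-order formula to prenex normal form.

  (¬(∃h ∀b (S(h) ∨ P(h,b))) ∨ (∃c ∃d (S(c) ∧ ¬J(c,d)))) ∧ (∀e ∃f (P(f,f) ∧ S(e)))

Move each ¬ inward, flipping quantifiers it crosses:
  ((∀h ∃b (¬S(h) ∧ ¬P(h,b))) ∨ (∃c ∃d (S(c) ∧ ¬J(c,d)))) ∧ (∀e ∃f (P(f,f) ∧ S(e)))
Pull the quantifiers to the front (each side's bound variable is not free in the other side):
  ∀h ∃b ∃c ∃d ∀e ∃f ((¬S(h) ∧ ¬P(h,b) ∨ S(c) ∧ ¬J(c,d)) ∧ P(f,f) ∧ S(e))

∀h ∃b ∃c ∃d ∀e ∃f ((¬S(h) ∧ ¬P(h,b) ∨ S(c) ∧ ¬J(c,d)) ∧ P(f,f) ∧ S(e))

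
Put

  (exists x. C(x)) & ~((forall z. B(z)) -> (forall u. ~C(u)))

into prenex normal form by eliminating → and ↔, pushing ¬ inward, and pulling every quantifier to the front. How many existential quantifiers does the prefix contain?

Eliminate → and ↔ using ¬ and ∨.
  (exists x. C(x)) & ~(~(forall z. B(z)) | (forall u. ~C(u)))
Move each ¬ inward, flipping quantifiers it crosses:
  (exists x. C(x)) & (forall z. B(z)) & (exists u. C(u))
All bound variables are already distinct, so no renaming is needed.
Pull the quantifiers to the front (each side's bound variable is not free in the other side):
  exists x. forall z. exists u. (C(x) & B(z) & C(u))
The prefix is exists x forall z exists u: 1 universal, 2 existential.

2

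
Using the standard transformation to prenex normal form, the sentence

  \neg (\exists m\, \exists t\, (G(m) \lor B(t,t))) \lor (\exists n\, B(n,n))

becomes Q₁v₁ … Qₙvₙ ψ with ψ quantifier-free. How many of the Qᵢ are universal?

Push ¬ through the quantifiers and connectives to reach negation normal form:
  (\forall m\, \forall t\, (\neg G(m) \land \neg B(t,t))) \lor (\exists n\, B(n,n))
All bound variables are already distinct, so no renaming is needed.
Extract every quantifier outward, since the variables are now distinct and don't occur free across branches:
  \forall m\, \forall t\, \exists n\, (\neg G(m) \land \neg B(t,t) \lor B(n,n))
The prefix is \forall m \forall t \exists n: 2 universal, 1 existential.

2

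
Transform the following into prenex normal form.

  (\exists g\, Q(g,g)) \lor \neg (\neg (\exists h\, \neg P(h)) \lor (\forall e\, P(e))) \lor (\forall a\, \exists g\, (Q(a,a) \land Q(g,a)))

\exists g\, \exists h\, \exists e\, \forall a\, \exists y1\, (Q(g,g) \lor \neg P(h) \land \neg P(e) \lor Q(a,a) \land Q(y1,a))

Move each ¬ inward, flipping quantifiers it crosses:
  (\exists g\, Q(g,g)) \lor (\exists h\, \neg P(h)) \land (\exists e\, \neg P(e)) \lor (\forall a\, \exists g\, (Q(a,a) \land Q(g,a)))
Give each quantifier a distinct variable: g↦y1.
  (\exists g\, Q(g,g)) \lor (\exists h\, \neg P(h)) \land (\exists e\, \neg P(e)) \lor (\forall a\, \exists y1\, (Q(a,a) \land Q(y1,a)))
Extract every quantifier outward, since the variables are now distinct and don't occur free across branches:
  \exists g\, \exists h\, \exists e\, \forall a\, \exists y1\, (Q(g,g) \lor \neg P(h) \land \neg P(e) \lor Q(a,a) \land Q(y1,a))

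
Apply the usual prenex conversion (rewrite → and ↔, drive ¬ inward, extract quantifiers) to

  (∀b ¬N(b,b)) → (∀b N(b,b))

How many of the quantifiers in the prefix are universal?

Eliminate → and ↔ using ¬ and ∨.
  ¬(∀b ¬N(b,b)) ∨ (∀b N(b,b))
Drive negations inward (¬∀x A ≡ ∃x ¬A, ¬∃x A ≡ ∀x ¬A, De Morgan for ∧/∨):
  (∃b N(b,b)) ∨ (∀b N(b,b))
Standardize variables apart so no two quantifiers bind the same name: b↦a.
  (∃b N(b,b)) ∨ (∀a N(a,a))
Pull the quantifiers to the front (each side's bound variable is not free in the other side):
  ∃b ∀a (N(b,b) ∨ N(a,a))
The prefix is ∃b ∀a: 1 universal, 1 existential.

1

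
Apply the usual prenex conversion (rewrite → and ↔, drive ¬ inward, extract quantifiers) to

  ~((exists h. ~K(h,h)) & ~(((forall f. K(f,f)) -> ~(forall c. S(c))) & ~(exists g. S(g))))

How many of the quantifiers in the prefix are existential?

2

Eliminate → and ↔ using ¬ and ∨.
  ~((exists h. ~K(h,h)) & ~((~(forall f. K(f,f)) | ~(forall c. S(c))) & ~(exists g. S(g))))
Drive negations inward (¬∀x A ≡ ∃x ¬A, ¬∃x A ≡ ∀x ¬A, De Morgan for ∧/∨):
  (forall h. K(h,h)) | ((exists f. ~K(f,f)) | (exists c. ~S(c))) & (forall g. ~S(g))
All bound variables are already distinct, so no renaming is needed.
Extract every quantifier outward, since the variables are now distinct and don't occur free across branches:
  forall h. exists f. exists c. forall g. (K(h,h) | (~K(f,f) | ~S(c)) & ~S(g))
The prefix is forall h exists f exists c forall g: 2 universal, 2 existential.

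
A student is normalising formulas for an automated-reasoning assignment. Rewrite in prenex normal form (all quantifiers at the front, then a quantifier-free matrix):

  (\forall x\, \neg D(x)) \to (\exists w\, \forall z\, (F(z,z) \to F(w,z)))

Rewrite implications/biconditionals: A → B as ¬A ∨ B.
  \neg (\forall x\, \neg D(x)) \lor (\exists w\, \forall z\, (\neg F(z,z) \lor F(w,z)))
Drive negations inward (¬∀x A ≡ ∃x ¬A, ¬∃x A ≡ ∀x ¬A, De Morgan for ∧/∨):
  (\exists x\, D(x)) \lor (\exists w\, \forall z\, (\neg F(z,z) \lor F(w,z)))
Finally move all quantifiers to the prefix:
  \exists x\, \exists w\, \forall z\, (D(x) \lor \neg F(z,z) \lor F(w,z))

\exists x\, \exists w\, \forall z\, (D(x) \lor \neg F(z,z) \lor F(w,z))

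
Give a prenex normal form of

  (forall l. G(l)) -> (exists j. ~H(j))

exists l. exists j. (~G(l) | ~H(j))

Rewrite implications/biconditionals: A → B as ¬A ∨ B.
  ~(forall l. G(l)) | (exists j. ~H(j))
Move each ¬ inward, flipping quantifiers it crosses:
  (exists l. ~G(l)) | (exists j. ~H(j))
Extract every quantifier outward, since the variables are now distinct and don't occur free across branches:
  exists l. exists j. (~G(l) | ~H(j))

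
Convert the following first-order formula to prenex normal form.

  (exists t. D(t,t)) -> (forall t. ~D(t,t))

forall t. forall z. (~D(t,t) | ~D(z,z))

Eliminate → and ↔ using ¬ and ∨.
  ~(exists t. D(t,t)) | (forall t. ~D(t,t))
Push ¬ through the quantifiers and connectives to reach negation normal form:
  (forall t. ~D(t,t)) | (forall t. ~D(t,t))
Give each quantifier a distinct variable: t↦z.
  (forall t. ~D(t,t)) | (forall z. ~D(z,z))
Finally move all quantifiers to the prefix:
  forall t. forall z. (~D(t,t) | ~D(z,z))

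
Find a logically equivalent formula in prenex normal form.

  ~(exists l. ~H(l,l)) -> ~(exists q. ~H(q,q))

exists l. forall q. (~H(l,l) | H(q,q))

Rewrite implications/biconditionals: A → B as ¬A ∨ B.
  ~~(exists l. ~H(l,l)) | ~(exists q. ~H(q,q))
Move each ¬ inward, flipping quantifiers it crosses:
  (exists l. ~H(l,l)) | (forall q. H(q,q))
All bound variables are already distinct, so no renaming is needed.
Pull the quantifiers to the front (each side's bound variable is not free in the other side):
  exists l. forall q. (~H(l,l) | H(q,q))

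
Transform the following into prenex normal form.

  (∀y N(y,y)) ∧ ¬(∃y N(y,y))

∀y ∀x1 (N(y,y) ∧ ¬N(x1,x1))

Push ¬ through the quantifiers and connectives to reach negation normal form:
  (∀y N(y,y)) ∧ (∀y ¬N(y,y))
Rename bound variables to avoid capture: y↦x1.
  (∀y N(y,y)) ∧ (∀x1 ¬N(x1,x1))
Pull the quantifiers to the front (each side's bound variable is not free in the other side):
  ∀y ∀x1 (N(y,y) ∧ ¬N(x1,x1))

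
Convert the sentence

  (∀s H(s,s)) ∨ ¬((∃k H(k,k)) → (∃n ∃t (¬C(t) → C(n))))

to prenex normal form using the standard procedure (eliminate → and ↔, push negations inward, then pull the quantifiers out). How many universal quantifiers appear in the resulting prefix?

Eliminate → and ↔ using ¬ and ∨.
  (∀s H(s,s)) ∨ ¬(¬(∃k H(k,k)) ∨ (∃n ∃t (¬¬C(t) ∨ C(n))))
Move each ¬ inward, flipping quantifiers it crosses:
  (∀s H(s,s)) ∨ (∃k H(k,k)) ∧ (∀n ∀t (¬C(t) ∧ ¬C(n)))
All bound variables are already distinct, so no renaming is needed.
Pull the quantifiers to the front (each side's bound variable is not free in the other side):
  ∀s ∃k ∀n ∀t (H(s,s) ∨ H(k,k) ∧ ¬C(t) ∧ ¬C(n))
The prefix is ∀s ∃k ∀n ∀t: 3 universal, 1 existential.

3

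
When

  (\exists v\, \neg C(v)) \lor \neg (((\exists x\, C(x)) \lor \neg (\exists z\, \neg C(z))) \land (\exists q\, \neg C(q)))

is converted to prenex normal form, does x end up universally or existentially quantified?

Drive negations inward (¬∀x A ≡ ∃x ¬A, ¬∃x A ≡ ∀x ¬A, De Morgan for ∧/∨):
  (\exists v\, \neg C(v)) \lor (\forall x\, \neg C(x)) \land (\exists z\, \neg C(z)) \lor (\forall q\, C(q))
All bound variables are already distinct, so no renaming is needed.
Pull the quantifiers to the front (each side's bound variable is not free in the other side):
  \exists v\, \forall x\, \exists z\, \forall q\, (\neg C(v) \lor \neg C(x) \land \neg C(z) \lor C(q))
The quantifier \exists x sits under an odd number of negations, so it flips to \forall x.

universal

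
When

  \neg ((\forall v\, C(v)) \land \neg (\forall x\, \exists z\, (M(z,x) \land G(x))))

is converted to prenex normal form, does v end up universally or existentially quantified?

existential

Move each ¬ inward, flipping quantifiers it crosses:
  (\exists v\, \neg C(v)) \lor (\forall x\, \exists z\, (M(z,x) \land G(x)))
All bound variables are already distinct, so no renaming is needed.
Extract every quantifier outward, since the variables are now distinct and don't occur free across branches:
  \exists v\, \forall x\, \exists z\, (\neg C(v) \lor M(z,x) \land G(x))
The quantifier \forall v sits under an odd number of negations, so it flips to \exists v.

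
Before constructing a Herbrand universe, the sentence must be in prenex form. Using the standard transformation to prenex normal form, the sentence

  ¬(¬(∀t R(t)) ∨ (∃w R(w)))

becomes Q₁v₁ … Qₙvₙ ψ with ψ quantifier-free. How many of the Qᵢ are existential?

0

Drive negations inward (¬∀x A ≡ ∃x ¬A, ¬∃x A ≡ ∀x ¬A, De Morgan for ∧/∨):
  (∀t R(t)) ∧ (∀w ¬R(w))
Pull the quantifiers to the front (each side's bound variable is not free in the other side):
  ∀t ∀w (R(t) ∧ ¬R(w))
The prefix is ∀t ∀w: 2 universal, 0 existential.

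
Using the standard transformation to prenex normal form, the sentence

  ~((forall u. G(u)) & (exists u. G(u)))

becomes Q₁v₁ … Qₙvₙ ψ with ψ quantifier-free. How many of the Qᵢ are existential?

1

Move each ¬ inward, flipping quantifiers it crosses:
  (exists u. ~G(u)) | (forall u. ~G(u))
Give each quantifier a distinct variable: u↦y1.
  (exists u. ~G(u)) | (forall y1. ~G(y1))
Extract every quantifier outward, since the variables are now distinct and don't occur free across branches:
  exists u. forall y1. (~G(u) | ~G(y1))
The prefix is exists u forall y1: 1 universal, 1 existential.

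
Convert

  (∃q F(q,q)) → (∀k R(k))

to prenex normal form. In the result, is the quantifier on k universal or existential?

universal

First replace A → B with ¬A ∨ B.
  ¬(∃q F(q,q)) ∨ (∀k R(k))
Move each ¬ inward, flipping quantifiers it crosses:
  (∀q ¬F(q,q)) ∨ (∀k R(k))
All bound variables are already distinct, so no renaming is needed.
Finally move all quantifiers to the prefix:
  ∀q ∀k (¬F(q,q) ∨ R(k))
The quantifier ∀k sits under an even number of negations (counting the antecedent side of each →), so it remains universal.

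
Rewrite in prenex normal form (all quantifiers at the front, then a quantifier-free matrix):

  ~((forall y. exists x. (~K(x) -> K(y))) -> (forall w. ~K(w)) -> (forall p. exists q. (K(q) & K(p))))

forall y. exists x. forall w. exists p. forall q. ((K(x) | K(y)) & ~K(w) & (~K(q) | ~K(p)))

Rewrite implications/biconditionals: A → B as ¬A ∨ B.
  ~(~(forall y. exists x. (~~K(x) | K(y))) | ~(forall w. ~K(w)) | (forall p. exists q. (K(q) & K(p))))
Drive negations inward (¬∀x A ≡ ∃x ¬A, ¬∃x A ≡ ∀x ¬A, De Morgan for ∧/∨):
  (forall y. exists x. (K(x) | K(y))) & (forall w. ~K(w)) & (exists p. forall q. (~K(q) | ~K(p)))
All bound variables are already distinct, so no renaming is needed.
Extract every quantifier outward, since the variables are now distinct and don't occur free across branches:
  forall y. exists x. forall w. exists p. forall q. ((K(x) | K(y)) & ~K(w) & (~K(q) | ~K(p)))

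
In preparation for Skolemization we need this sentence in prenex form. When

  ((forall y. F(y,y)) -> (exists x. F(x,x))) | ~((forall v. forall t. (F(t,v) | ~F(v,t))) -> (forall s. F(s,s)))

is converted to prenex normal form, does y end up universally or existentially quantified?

existential

First replace A → B with ¬A ∨ B.
  ~(forall y. F(y,y)) | (exists x. F(x,x)) | ~(~(forall v. forall t. (F(t,v) | ~F(v,t))) | (forall s. F(s,s)))
Drive negations inward (¬∀x A ≡ ∃x ¬A, ¬∃x A ≡ ∀x ¬A, De Morgan for ∧/∨):
  (exists y. ~F(y,y)) | (exists x. F(x,x)) | (forall v. forall t. (F(t,v) | ~F(v,t))) & (exists s. ~F(s,s))
Pull the quantifiers to the front (each side's bound variable is not free in the other side):
  exists y. exists x. forall v. forall t. exists s. (~F(y,y) | F(x,x) | (F(t,v) | ~F(v,t)) & ~F(s,s))
The quantifier forall y sits under an odd number of negations (counting the antecedent side of each →), so it flips to exists y.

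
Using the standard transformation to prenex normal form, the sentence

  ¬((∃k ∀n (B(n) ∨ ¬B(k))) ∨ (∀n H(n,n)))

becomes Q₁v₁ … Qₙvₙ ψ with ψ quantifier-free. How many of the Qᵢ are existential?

Move each ¬ inward, flipping quantifiers it crosses:
  (∀k ∃n (¬B(n) ∧ B(k))) ∧ (∃n ¬H(n,n))
Standardize variables apart so no two quantifiers bind the same name: n↦x.
  (∀k ∃n (¬B(n) ∧ B(k))) ∧ (∃x ¬H(x,x))
Extract every quantifier outward, since the variables are now distinct and don't occur free across branches:
  ∀k ∃n ∃x (¬B(n) ∧ B(k) ∧ ¬H(x,x))
The prefix is ∀k ∃n ∃x: 1 universal, 2 existential.

2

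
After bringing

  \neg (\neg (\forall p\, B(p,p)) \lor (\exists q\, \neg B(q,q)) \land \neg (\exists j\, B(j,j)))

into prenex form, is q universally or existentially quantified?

universal

Drive negations inward (¬∀x A ≡ ∃x ¬A, ¬∃x A ≡ ∀x ¬A, De Morgan for ∧/∨):
  (\forall p\, B(p,p)) \land ((\forall q\, B(q,q)) \lor (\exists j\, B(j,j)))
Pull the quantifiers to the front (each side's bound variable is not free in the other side):
  \forall p\, \forall q\, \exists j\, (B(p,p) \land (B(q,q) \lor B(j,j)))
The quantifier \exists q sits under an odd number of negations, so it flips to \forall q.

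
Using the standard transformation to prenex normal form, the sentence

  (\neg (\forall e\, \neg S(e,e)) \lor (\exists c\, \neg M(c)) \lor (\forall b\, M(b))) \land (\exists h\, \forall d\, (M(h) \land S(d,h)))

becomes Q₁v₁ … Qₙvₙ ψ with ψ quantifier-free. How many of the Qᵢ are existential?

Push ¬ through the quantifiers and connectives to reach negation normal form:
  ((\exists e\, S(e,e)) \lor (\exists c\, \neg M(c)) \lor (\forall b\, M(b))) \land (\exists h\, \forall d\, (M(h) \land S(d,h)))
Finally move all quantifiers to the prefix:
  \exists e\, \exists c\, \forall b\, \exists h\, \forall d\, ((S(e,e) \lor \neg M(c) \lor M(b)) \land M(h) \land S(d,h))
The prefix is \exists e \exists c \forall b \exists h \forall d: 2 universal, 3 existential.

3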